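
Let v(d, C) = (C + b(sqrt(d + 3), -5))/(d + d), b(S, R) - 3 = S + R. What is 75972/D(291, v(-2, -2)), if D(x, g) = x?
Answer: 25324/97 ≈ 261.07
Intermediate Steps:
b(S, R) = 3 + R + S (b(S, R) = 3 + (S + R) = 3 + (R + S) = 3 + R + S)
v(d, C) = (-2 + C + sqrt(3 + d))/(2*d) (v(d, C) = (C + (3 - 5 + sqrt(d + 3)))/(d + d) = (C + (3 - 5 + sqrt(3 + d)))/((2*d)) = (C + (-2 + sqrt(3 + d)))*(1/(2*d)) = (-2 + C + sqrt(3 + d))*(1/(2*d)) = (-2 + C + sqrt(3 + d))/(2*d))
75972/D(291, v(-2, -2)) = 75972/291 = 75972*(1/291) = 25324/97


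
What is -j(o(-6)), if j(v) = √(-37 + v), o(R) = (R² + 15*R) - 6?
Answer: -I*√97 ≈ -9.8489*I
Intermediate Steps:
o(R) = -6 + R² + 15*R
-j(o(-6)) = -√(-37 + (-6 + (-6)² + 15*(-6))) = -√(-37 + (-6 + 36 - 90)) = -√(-37 - 60) = -√(-97) = -I*√97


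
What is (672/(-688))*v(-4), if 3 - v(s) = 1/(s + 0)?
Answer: -273/86 ≈ -3.1744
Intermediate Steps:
v(s) = 3 - 1/s (v(s) = 3 - 1/(s + 0) = 3 - 1/s)
(672/(-688))*v(-4) = (672/(-688))*(3 - 1/(-4)) = (672*(-1/688))*(3 - 1*(-1/4)) = -42*(3 + 1/4)/43 = -42/43*13/4 = -273/86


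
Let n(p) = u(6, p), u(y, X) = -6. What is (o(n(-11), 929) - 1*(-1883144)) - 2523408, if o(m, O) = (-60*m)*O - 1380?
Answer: -307204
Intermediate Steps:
n(p) = -6
o(m, O) = -1380 - 60*O*m (o(m, O) = -60*O*m - 1380 = -1380 - 60*O*m)
(o(n(-11), 929) - 1*(-1883144)) - 2523408 = ((-1380 - 60*929*(-6)) - 1*(-1883144)) - 2523408 = ((-1380 + 334440) + 1883144) - 2523408 = (333060 + 1883144) - 2523408 = 2216204 - 2523408 = -307204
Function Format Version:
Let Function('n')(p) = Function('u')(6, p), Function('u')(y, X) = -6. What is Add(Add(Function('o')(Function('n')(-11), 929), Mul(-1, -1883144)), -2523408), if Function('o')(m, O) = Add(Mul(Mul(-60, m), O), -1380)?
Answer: -307204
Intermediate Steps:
Function('n')(p) = -6
Function('o')(m, O) = Add(-1380, Mul(-60, O, m)) (Function('o')(m, O) = Add(Mul(-60, O, m), -1380) = Add(-1380, Mul(-60, O, m)))
Add(Add(Function('o')(Function('n')(-11), 929), Mul(-1, -1883144)), -2523408) = Add(Add(Add(-1380, Mul(-60, 929, -6)), Mul(-1, -1883144)), -2523408) = Add(Add(Add(-1380, 334440), 1883144), -2523408) = Add(Add(333060, 1883144), -2523408) = Add(2216204, -2523408) = -307204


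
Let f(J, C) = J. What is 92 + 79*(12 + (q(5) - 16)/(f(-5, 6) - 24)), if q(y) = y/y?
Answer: 31345/29 ≈ 1080.9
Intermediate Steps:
q(y) = 1
92 + 79*(12 + (q(5) - 16)/(f(-5, 6) - 24)) = 92 + 79*(12 + (1 - 16)/(-5 - 24)) = 92 + 79*(12 - 15/(-29)) = 92 + 79*(12 - 15*(-1/29)) = 92 + 79*(12 + 15/29) = 92 + 79*(363/29) = 92 + 28677/29 = 31345/29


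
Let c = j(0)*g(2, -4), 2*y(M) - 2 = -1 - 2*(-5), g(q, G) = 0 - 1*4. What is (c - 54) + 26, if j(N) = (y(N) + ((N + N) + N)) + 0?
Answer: -50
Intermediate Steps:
g(q, G) = -4 (g(q, G) = 0 - 4 = -4)
y(M) = 11/2 (y(M) = 1 + (-1 - 2*(-5))/2 = 1 + (-1 + 10)/2 = 1 + (½)*9 = 1 + 9/2 = 11/2)
j(N) = 11/2 + 3*N (j(N) = (11/2 + ((N + N) + N)) + 0 = (11/2 + (2*N + N)) + 0 = (11/2 + 3*N) + 0 = 11/2 + 3*N)
c = -22 (c = (11/2 + 3*0)*(-4) = (11/2 + 0)*(-4) = (11/2)*(-4) = -22)
(c - 54) + 26 = (-22 - 54) + 26 = -76 + 26 = -50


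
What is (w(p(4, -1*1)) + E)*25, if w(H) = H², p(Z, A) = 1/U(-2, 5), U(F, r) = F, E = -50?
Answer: -4975/4 ≈ -1243.8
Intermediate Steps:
p(Z, A) = -½ (p(Z, A) = 1/(-2) = -½)
(w(p(4, -1*1)) + E)*25 = ((-½)² - 50)*25 = (¼ - 50)*25 = -199/4*25 = -4975/4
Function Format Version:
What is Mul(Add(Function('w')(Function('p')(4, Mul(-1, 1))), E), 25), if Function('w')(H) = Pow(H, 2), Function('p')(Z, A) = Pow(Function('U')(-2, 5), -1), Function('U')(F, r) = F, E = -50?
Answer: Rational(-4975, 4) ≈ -1243.8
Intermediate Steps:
Function('p')(Z, A) = Rational(-1, 2) (Function('p')(Z, A) = Pow(-2, -1) = Rational(-1, 2))
Mul(Add(Function('w')(Function('p')(4, Mul(-1, 1))), E), 25) = Mul(Add(Pow(Rational(-1, 2), 2), -50), 25) = Mul(Add(Rational(1, 4), -50), 25) = Mul(Rational(-199, 4), 25) = Rational(-4975, 4)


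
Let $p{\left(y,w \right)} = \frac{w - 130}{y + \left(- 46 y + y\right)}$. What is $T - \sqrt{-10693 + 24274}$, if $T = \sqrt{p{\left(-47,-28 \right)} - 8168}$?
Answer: $- 3 \sqrt{1509} + \frac{i \sqrt{8732947894}}{1034} \approx -116.54 + 90.377 i$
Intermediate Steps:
$p{\left(y,w \right)} = - \frac{-130 + w}{44 y}$ ($p{\left(y,w \right)} = \frac{-130 + w}{y - 45 y} = \frac{-130 + w}{\left(-44\right) y} = \left(-130 + w\right) \left(- \frac{1}{44 y}\right) = - \frac{-130 + w}{44 y}$)
$T = \frac{i \sqrt{8732947894}}{1034}$ ($T = \sqrt{\frac{130 - -28}{44 \left(-47\right)} - 8168} = \sqrt{\frac{1}{44} \left(- \frac{1}{47}\right) \left(130 + 28\right) - 8168} = \sqrt{\frac{1}{44} \left(- \frac{1}{47}\right) 158 - 8168} = \sqrt{- \frac{79}{1034} - 8168} = \sqrt{- \frac{8445791}{1034}} = \frac{i \sqrt{8732947894}}{1034} \approx 90.377 i$)
$T - \sqrt{-10693 + 24274} = \frac{i \sqrt{8732947894}}{1034} - \sqrt{-10693 + 24274} = \frac{i \sqrt{8732947894}}{1034} - \sqrt{13581} = \frac{i \sqrt{8732947894}}{1034} - 3 \sqrt{1509} = - 3 \sqrt{1509} + \frac{i \sqrt{8732947894}}{1034}$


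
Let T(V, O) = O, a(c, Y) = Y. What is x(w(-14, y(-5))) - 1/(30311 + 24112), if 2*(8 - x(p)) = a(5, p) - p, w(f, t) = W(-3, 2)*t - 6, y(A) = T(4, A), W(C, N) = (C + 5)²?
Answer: 435383/54423 ≈ 8.0000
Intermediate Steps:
W(C, N) = (5 + C)²
y(A) = A
w(f, t) = -6 + 4*t (w(f, t) = (5 - 3)²*t - 6 = 2²*t - 6 = 4*t - 6 = -6 + 4*t)
x(p) = 8 (x(p) = 8 - (p - p)/2 = 8 - ½*0 = 8 + 0 = 8)
x(w(-14, y(-5))) - 1/(30311 + 24112) = 8 - 1/(30311 + 24112) = 8 - 1/54423 = 435383/54423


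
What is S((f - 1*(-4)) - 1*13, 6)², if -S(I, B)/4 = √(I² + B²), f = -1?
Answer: 2176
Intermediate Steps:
S(I, B) = -4*√(B² + I²) (S(I, B) = -4*√(I² + B²) = -4*√(B² + I²))
S((f - 1*(-4)) - 1*13, 6)² = (-4*√(6² + ((-1 - 1*(-4)) - 1*13)²))² = (-4*√(36 + ((-1 + 4) - 13)²))² = (-4*√(36 + (3 - 13)²))² = (-4*√(36 + (-10)²))² = (-4*√(36 + 100))² = (-8*√34)² = 2176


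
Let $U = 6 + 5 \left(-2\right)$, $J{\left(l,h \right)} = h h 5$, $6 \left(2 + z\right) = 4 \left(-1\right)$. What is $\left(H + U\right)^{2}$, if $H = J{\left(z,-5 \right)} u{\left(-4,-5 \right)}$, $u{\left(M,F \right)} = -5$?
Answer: $395641$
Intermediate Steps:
$z = - \frac{8}{3}$ ($z = -2 + \frac{4 \left(-1\right)}{6} = -2 + \frac{1}{6} \left(-4\right) = -2 - \frac{2}{3} = - \frac{8}{3} \approx -2.6667$)
$J{\left(l,h \right)} = 5 h^{2}$ ($J{\left(l,h \right)} = h^{2} \cdot 5 = 5 h^{2}$)
$U = -4$ ($U = 6 - 10 = -4$)
$H = -625$ ($H = 5 \left(-5\right)^{2} \left(-5\right) = 5 \cdot 25 \left(-5\right) = 125 \left(-5\right) = -625$)
$\left(H + U\right)^{2} = \left(-625 - 4\right)^{2} = \left(-629\right)^{2} = 395641$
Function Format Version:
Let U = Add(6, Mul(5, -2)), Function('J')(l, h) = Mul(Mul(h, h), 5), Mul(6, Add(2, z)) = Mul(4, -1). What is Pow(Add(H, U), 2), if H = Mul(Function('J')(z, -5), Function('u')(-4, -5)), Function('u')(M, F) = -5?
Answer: 395641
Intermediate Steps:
z = Rational(-8, 3) (z = Add(-2, Mul(Rational(1, 6), Mul(4, -1))) = Add(-2, Mul(Rational(1, 6), -4)) = Add(-2, Rational(-2, 3)) = Rational(-8, 3) ≈ -2.6667)
Function('J')(l, h) = Mul(5, Pow(h, 2)) (Function('J')(l, h) = Mul(Pow(h, 2), 5) = Mul(5, Pow(h, 2)))
U = -4 (U = Add(6, -10) = -4)
H = -625 (H = Mul(Mul(5, Pow(-5, 2)), -5) = Mul(Mul(5, 25), -5) = Mul(125, -5) = -625)
Pow(Add(H, U), 2) = Pow(Add(-625, -4), 2) = Pow(-629, 2) = 395641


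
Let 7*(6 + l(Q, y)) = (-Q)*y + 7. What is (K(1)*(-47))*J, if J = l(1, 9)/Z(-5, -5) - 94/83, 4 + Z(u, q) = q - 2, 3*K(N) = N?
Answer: 15322/1743 ≈ 8.7906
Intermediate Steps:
K(N) = N/3
Z(u, q) = -6 + q (Z(u, q) = -4 + (q - 2) = -4 + (-2 + q) = -6 + q)
l(Q, y) = -5 - Q*y/7 (l(Q, y) = -6 + ((-Q)*y + 7)/7 = -6 + (-Q*y + 7)/7 = -6 + (7 - Q*y)/7 = -6 + (1 - Q*y/7) = -5 - Q*y/7)
J = -326/581 (J = (-5 - ⅐*1*9)/(-6 - 5) - 94/83 = (-5 - 9/7)/(-11) - 94*1/83 = -44/7*(-1/11) - 94/83 = 4/7 - 94/83 = -326/581 ≈ -0.56110)
(K(1)*(-47))*J = (((⅓)*1)*(-47))*(-326/581) = ((⅓)*(-47))*(-326/581) = -47/3*(-326/581) = 15322/1743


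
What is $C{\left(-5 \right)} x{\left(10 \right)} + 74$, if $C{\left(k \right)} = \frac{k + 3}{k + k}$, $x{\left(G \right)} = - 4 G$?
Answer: $66$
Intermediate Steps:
$C{\left(k \right)} = \frac{3 + k}{2 k}$
$C{\left(-5 \right)} x{\left(10 \right)} + 74 = \frac{3 - 5}{2 \left(-5\right)} \left(\left(-4\right) 10\right) + 74 = \frac{1}{2} \left(- \frac{1}{5}\right) \left(-2\right) \left(-40\right) + 74 = \frac{1}{5} \left(-40\right) + 74 = -8 + 74 = 66$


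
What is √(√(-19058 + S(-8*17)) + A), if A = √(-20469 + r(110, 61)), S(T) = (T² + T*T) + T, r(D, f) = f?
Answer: √(√17798 + 2*I*√5102) ≈ 12.823 + 5.5702*I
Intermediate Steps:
S(T) = T + 2*T² (S(T) = (T² + T²) + T = 2*T² + T = T + 2*T²)
A = 2*I*√5102 (A = √(-20469 + 61) = √(-20408) = 2*I*√5102 ≈ 142.86*I)
√(√(-19058 + S(-8*17)) + A) = √(√(-19058 + (-8*17)*(1 + 2*(-8*17))) + 2*I*√5102) = √(√(-19058 - 136*(1 + 2*(-136))) + 2*I*√5102) = √(√(-19058 - 136*(1 - 272)) + 2*I*√5102) = √(√(-19058 - 136*(-271)) + 2*I*√5102) = √(√(-19058 + 36856) + 2*I*√5102) = √(√17798 + 2*I*√5102)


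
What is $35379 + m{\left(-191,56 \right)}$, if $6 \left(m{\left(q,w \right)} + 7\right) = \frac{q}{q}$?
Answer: $\frac{212233}{6} \approx 35372.0$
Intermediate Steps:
$m{\left(q,w \right)} = - \frac{41}{6}$ ($m{\left(q,w \right)} = -7 + \frac{q \frac{1}{q}}{6} = -7 + \frac{1}{6} \cdot 1 = -7 + \frac{1}{6} = - \frac{41}{6}$)
$35379 + m{\left(-191,56 \right)} = 35379 - \frac{41}{6} = \frac{212233}{6}$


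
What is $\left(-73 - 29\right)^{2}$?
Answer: $10404$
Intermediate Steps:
$\left(-73 - 29\right)^{2} = \left(-102\right)^{2} = 10404$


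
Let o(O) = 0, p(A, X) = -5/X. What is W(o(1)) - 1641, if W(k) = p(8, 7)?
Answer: -11492/7 ≈ -1641.7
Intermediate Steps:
W(k) = -5/7
W(o(1)) - 1641 = -5/7 - 1641 = -11492/7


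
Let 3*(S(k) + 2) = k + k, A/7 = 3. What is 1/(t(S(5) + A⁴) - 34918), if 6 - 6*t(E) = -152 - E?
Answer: -18/44603 ≈ -0.00040356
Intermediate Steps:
A = 21 (A = 7*3 = 21)
S(k) = -2 + 2*k/3 (S(k) = -2 + (k + k)/3 = -2 + (2*k)/3 = -2 + 2*k/3)
t(E) = 79/3 + E/6 (t(E) = 1 - (-152 - E)/6 = 1 + (76/3 + E/6) = 79/3 + E/6)
1/(t(S(5) + A⁴) - 34918) = 1/((79/3 + ((-2 + (⅔)*5) + 21⁴)/6) - 34918) = 1/((79/3 + ((-2 + 10/3) + 194481)/6) - 34918) = 1/((79/3 + (4/3 + 194481)/6) - 34918) = 1/((79/3 + (⅙)*(583447/3)) - 34918) = 1/((79/3 + 583447/18) - 34918) = 1/(583921/18 - 34918) = 1/(-44603/18) = -18/44603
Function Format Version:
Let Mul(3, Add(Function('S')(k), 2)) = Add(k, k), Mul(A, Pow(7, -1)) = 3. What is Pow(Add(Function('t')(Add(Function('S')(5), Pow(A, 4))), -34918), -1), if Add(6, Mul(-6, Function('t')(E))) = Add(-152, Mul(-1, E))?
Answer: Rational(-18, 44603) ≈ -0.00040356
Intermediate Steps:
A = 21 (A = Mul(7, 3) = 21)
Function('S')(k) = Add(-2, Mul(Rational(2, 3), k)) (Function('S')(k) = Add(-2, Mul(Rational(1, 3), Add(k, k))) = Add(-2, Mul(Rational(1, 3), Mul(2, k))) = Add(-2, Mul(Rational(2, 3), k)))
Function('t')(E) = Add(Rational(79, 3), Mul(Rational(1, 6), E)) (Function('t')(E) = Add(1, Mul(Rational(-1, 6), Add(-152, Mul(-1, E)))) = Add(1, Add(Rational(76, 3), Mul(Rational(1, 6), E))) = Add(Rational(79, 3), Mul(Rational(1, 6), E)))
Pow(Add(Function('t')(Add(Function('S')(5), Pow(A, 4))), -34918), -1) = Pow(Add(Add(Rational(79, 3), Mul(Rational(1, 6), Add(Add(-2, Mul(Rational(2, 3), 5)), Pow(21, 4)))), -34918), -1) = Pow(Add(Add(Rational(79, 3), Mul(Rational(1, 6), Add(Add(-2, Rational(10, 3)), 194481))), -34918), -1) = Pow(Add(Add(Rational(79, 3), Mul(Rational(1, 6), Add(Rational(4, 3), 194481))), -34918), -1) = Pow(Add(Add(Rational(79, 3), Mul(Rational(1, 6), Rational(583447, 3))), -34918), -1) = Pow(Add(Add(Rational(79, 3), Rational(583447, 18)), -34918), -1) = Pow(Add(Rational(583921, 18), -34918), -1) = Pow(Rational(-44603, 18), -1) = Rational(-18, 44603)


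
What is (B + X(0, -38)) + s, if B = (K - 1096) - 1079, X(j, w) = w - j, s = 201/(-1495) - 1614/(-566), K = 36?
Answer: -919906463/423085 ≈ -2174.3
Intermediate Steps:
s = 1149582/423085 (s = 201*(-1/1495) - 1614*(-1/566) = -201/1495 + 807/283 = 1149582/423085 ≈ 2.7171)
B = -2139 (B = (36 - 1096) - 1079 = -1060 - 1079 = -2139)
(B + X(0, -38)) + s = (-2139 + (-38 - 1*0)) + 1149582/423085 = (-2139 + (-38 + 0)) + 1149582/423085 = (-2139 - 38) + 1149582/423085 = -2177 + 1149582/423085 = -919906463/423085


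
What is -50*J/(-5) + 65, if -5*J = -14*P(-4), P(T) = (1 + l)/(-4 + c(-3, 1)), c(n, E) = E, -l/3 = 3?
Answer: 419/3 ≈ 139.67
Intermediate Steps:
l = -9 (l = -3*3 = -9)
P(T) = 8/3 (P(T) = (1 - 9)/(-4 + 1) = -8/(-3) = -8*(-⅓) = 8/3)
J = 112/15 (J = -(-14)*8/(5*3) = -⅕*(-112/3) = 112/15 ≈ 7.4667)
-50*J/(-5) + 65 = -1120/(3*(-5)) + 65 = -1120*(-1)/(3*5) + 65 = -50*(-112/75) + 65 = 224/3 + 65 = 419/3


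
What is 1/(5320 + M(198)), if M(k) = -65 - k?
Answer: 1/5057 ≈ 0.00019775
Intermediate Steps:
1/(5320 + M(198)) = 1/(5320 + (-65 - 1*198)) = 1/(5320 + (-65 - 198)) = 1/(5320 - 263) = 1/5057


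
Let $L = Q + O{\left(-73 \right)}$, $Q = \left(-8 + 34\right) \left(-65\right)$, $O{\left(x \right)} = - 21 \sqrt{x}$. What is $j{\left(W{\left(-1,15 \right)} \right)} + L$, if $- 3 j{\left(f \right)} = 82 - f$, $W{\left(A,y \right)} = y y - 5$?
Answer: $-1644 - 21 i \sqrt{73} \approx -1644.0 - 179.42 i$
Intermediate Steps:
$W{\left(A,y \right)} = -5 + y^{2}$ ($W{\left(A,y \right)} = y^{2} - 5 = -5 + y^{2}$)
$Q = -1690$ ($Q = 26 \left(-65\right) = -1690$)
$j{\left(f \right)} = - \frac{82}{3} + \frac{f}{3}$ ($j{\left(f \right)} = - \frac{82 - f}{3} = - \frac{82}{3} + \frac{f}{3}$)
$L = -1690 - 21 i \sqrt{73}$ ($L = -1690 - 21 \sqrt{-73} = -1690 - 21 i \sqrt{73} \approx -1690.0 - 179.42 i$)
$j{\left(W{\left(-1,15 \right)} \right)} + L = \left(- \frac{82}{3} + \frac{-5 + 15^{2}}{3}\right) - \left(1690 + 21 i \sqrt{73}\right) = \left(- \frac{82}{3} + \frac{-5 + 225}{3}\right) - \left(1690 + 21 i \sqrt{73}\right) = \left(- \frac{82}{3} + \frac{1}{3} \cdot 220\right) - \left(1690 + 21 i \sqrt{73}\right) = \left(- \frac{82}{3} + \frac{220}{3}\right) - \left(1690 + 21 i \sqrt{73}\right) = 46 - \left(1690 + 21 i \sqrt{73}\right) = -1644 - 21 i \sqrt{73}$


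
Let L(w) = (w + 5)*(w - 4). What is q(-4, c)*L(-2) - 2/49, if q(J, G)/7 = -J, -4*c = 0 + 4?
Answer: -24698/49 ≈ -504.04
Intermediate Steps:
L(w) = (-4 + w)*(5 + w) (L(w) = (5 + w)*(-4 + w) = (-4 + w)*(5 + w))
c = -1 (c = -(0 + 4)/4 = -1/4*4 = -1)
q(J, G) = -7*J (q(J, G) = 7*(-J) = -7*J)
q(-4, c)*L(-2) - 2/49 = (-7*(-4))*(-20 - 2 + (-2)**2) - 2/49 = 28*(-20 - 2 + 4) - 2*1/49 = 28*(-18) - 2/49 = -504 - 2/49 = -24698/49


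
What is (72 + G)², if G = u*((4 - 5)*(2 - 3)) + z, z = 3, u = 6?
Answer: 6561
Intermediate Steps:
G = 9 (G = 6*((4 - 5)*(2 - 3)) + 3 = 6*(-1*(-1)) + 3 = 6*1 + 3 = 6 + 3 = 9)
(72 + G)² = (72 + 9)² = 81² = 6561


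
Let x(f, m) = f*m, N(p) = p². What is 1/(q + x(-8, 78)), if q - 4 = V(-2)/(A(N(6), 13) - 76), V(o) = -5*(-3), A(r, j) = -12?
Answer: -88/54575 ≈ -0.0016125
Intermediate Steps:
V(o) = 15
q = 337/88 (q = 4 + 15/(-12 - 76) = 4 + 15/(-88) = 4 + 15*(-1/88) = 4 - 15/88 = 337/88 ≈ 3.8295)
1/(q + x(-8, 78)) = 1/(337/88 - 8*78) = 1/(337/88 - 624) = 1/(-54575/88) = -88/54575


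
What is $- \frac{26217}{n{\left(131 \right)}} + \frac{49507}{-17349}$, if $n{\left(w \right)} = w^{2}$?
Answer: $- \frac{1304428360}{297726189} \approx -4.3813$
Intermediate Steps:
$- \frac{26217}{n{\left(131 \right)}} + \frac{49507}{-17349} = - \frac{26217}{131^{2}} + \frac{49507}{-17349} = - \frac{26217}{17161} + 49507 \left(- \frac{1}{17349}\right) = \left(-26217\right) \frac{1}{17161} - \frac{49507}{17349} = - \frac{26217}{17161} - \frac{49507}{17349} = - \frac{1304428360}{297726189}$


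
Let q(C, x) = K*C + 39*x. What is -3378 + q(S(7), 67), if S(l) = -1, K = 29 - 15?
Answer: -779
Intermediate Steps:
K = 14
q(C, x) = 14*C + 39*x
-3378 + q(S(7), 67) = -3378 + (14*(-1) + 39*67) = -3378 + (-14 + 2613) = -3378 + 2599 = -779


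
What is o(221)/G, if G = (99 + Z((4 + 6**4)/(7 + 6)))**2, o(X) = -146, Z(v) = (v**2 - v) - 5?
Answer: -73/49940018 ≈ -1.4618e-6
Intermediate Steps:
Z(v) = -5 + v**2 - v
G = 99880036 (G = (99 + (-5 + ((4 + 6**4)/(7 + 6))**2 - (4 + 6**4)/(7 + 6)))**2 = (99 + (-5 + ((4 + 1296)/13)**2 - (4 + 1296)/13))**2 = (99 + (-5 + (1300*(1/13))**2 - 1300/13))**2 = (99 + (-5 + 100**2 - 1*100))**2 = (99 + (-5 + 10000 - 100))**2 = (99 + 9895)**2 = 9994**2 = 99880036)
o(221)/G = -146/99880036 = -146*1/99880036 = -73/49940018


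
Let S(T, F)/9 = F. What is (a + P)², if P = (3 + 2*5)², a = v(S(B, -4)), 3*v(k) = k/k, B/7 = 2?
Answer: 258064/9 ≈ 28674.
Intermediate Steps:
B = 14 (B = 7*2 = 14)
S(T, F) = 9*F
v(k) = ⅓ (v(k) = (k/k)/3 = (⅓)*1 = ⅓)
a = ⅓ ≈ 0.33333
P = 169 (P = (3 + 10)² = 13² = 169)
(a + P)² = (⅓ + 169)² = (508/3)² = 258064/9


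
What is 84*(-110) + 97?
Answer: -9143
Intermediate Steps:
84*(-110) + 97 = -9240 + 97 = -9143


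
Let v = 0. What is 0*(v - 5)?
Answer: 0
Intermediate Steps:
0*(v - 5) = 0*(0 - 5) = 0*(-5) = 0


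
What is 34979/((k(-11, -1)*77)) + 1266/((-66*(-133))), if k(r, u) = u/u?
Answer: 664812/1463 ≈ 454.42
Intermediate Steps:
k(r, u) = 1
34979/((k(-11, -1)*77)) + 1266/((-66*(-133))) = 34979/((1*77)) + 1266/((-66*(-133))) = 34979/77 + 1266/8778 = 34979*(1/77) + 1266*(1/8778) = 4997/11 + 211/1463 = 664812/1463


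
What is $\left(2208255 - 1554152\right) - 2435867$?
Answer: $-1781764$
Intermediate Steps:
$\left(2208255 - 1554152\right) - 2435867 = 654103 - 2435867 = -1781764$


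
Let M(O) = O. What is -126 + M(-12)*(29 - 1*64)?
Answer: 294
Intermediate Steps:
-126 + M(-12)*(29 - 1*64) = -126 - 12*(29 - 1*64) = -126 - 12*(29 - 64) = -126 - 12*(-35) = -126 + 420 = 294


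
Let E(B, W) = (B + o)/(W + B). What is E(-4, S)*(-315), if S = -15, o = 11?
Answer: 2205/19 ≈ 116.05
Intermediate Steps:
E(B, W) = (11 + B)/(B + W) (E(B, W) = (B + 11)/(W + B) = (11 + B)/(B + W))
E(-4, S)*(-315) = ((11 - 4)/(-4 - 15))*(-315) = (7/(-19))*(-315) = -1/19*7*(-315) = -7/19*(-315) = 2205/19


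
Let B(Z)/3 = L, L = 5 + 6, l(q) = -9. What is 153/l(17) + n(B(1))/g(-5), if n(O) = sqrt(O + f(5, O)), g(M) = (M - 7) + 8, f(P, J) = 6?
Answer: -17 - sqrt(39)/4 ≈ -18.561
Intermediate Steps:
L = 11
B(Z) = 33 (B(Z) = 3*11 = 33)
g(M) = 1 + M (g(M) = (-7 + M) + 8 = 1 + M)
n(O) = sqrt(6 + O) (n(O) = sqrt(O + 6) = sqrt(6 + O))
153/l(17) + n(B(1))/g(-5) = 153/(-9) + sqrt(6 + 33)/(1 - 5) = 153*(-1/9) + sqrt(39)/(-4) = -17 + sqrt(39)*(-1/4) = -17 - sqrt(39)/4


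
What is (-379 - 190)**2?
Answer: 323761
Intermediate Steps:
(-379 - 190)**2 = (-569)**2 = 323761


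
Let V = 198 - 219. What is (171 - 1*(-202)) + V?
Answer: 352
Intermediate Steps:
V = -21
(171 - 1*(-202)) + V = (171 - 1*(-202)) - 21 = (171 + 202) - 21 = 373 - 21 = 352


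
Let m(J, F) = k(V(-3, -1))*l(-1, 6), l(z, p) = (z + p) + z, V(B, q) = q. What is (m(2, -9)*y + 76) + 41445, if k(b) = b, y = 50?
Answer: 41321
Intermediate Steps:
l(z, p) = p + 2*z (l(z, p) = (p + z) + z = p + 2*z)
m(J, F) = -4 (m(J, F) = -(6 + 2*(-1)) = -(6 - 2) = -1*4 = -4)
(m(2, -9)*y + 76) + 41445 = (-4*50 + 76) + 41445 = (-200 + 76) + 41445 = -124 + 41445 = 41321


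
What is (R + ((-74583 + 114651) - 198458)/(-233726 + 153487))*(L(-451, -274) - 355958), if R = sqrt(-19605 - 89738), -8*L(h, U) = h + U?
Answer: -225463334105/320956 - 37010207*I*sqrt(647)/8 ≈ -7.0247e+5 - 1.1767e+8*I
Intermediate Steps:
L(h, U) = -U/8 - h/8 (L(h, U) = -(h + U)/8 = -(U + h)/8 = -U/8 - h/8)
R = 13*I*sqrt(647) (R = sqrt(-109343) = 13*I*sqrt(647) ≈ 330.67*I)
(R + ((-74583 + 114651) - 198458)/(-233726 + 153487))*(L(-451, -274) - 355958) = (13*I*sqrt(647) + ((-74583 + 114651) - 198458)/(-233726 + 153487))*((-1/8*(-274) - 1/8*(-451)) - 355958) = (13*I*sqrt(647) + (40068 - 198458)/(-80239))*((137/4 + 451/8) - 355958) = (13*I*sqrt(647) - 158390*(-1/80239))*(725/8 - 355958) = (13*I*sqrt(647) + 158390/80239)*(-2846939/8) = (158390/80239 + 13*I*sqrt(647))*(-2846939/8) = -225463334105/320956 - 37010207*I*sqrt(647)/8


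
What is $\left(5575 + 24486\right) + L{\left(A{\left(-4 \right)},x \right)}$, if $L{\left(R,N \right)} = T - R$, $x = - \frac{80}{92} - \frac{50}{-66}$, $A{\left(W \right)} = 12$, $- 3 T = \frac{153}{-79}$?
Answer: $\frac{2373922}{79} \approx 30050.0$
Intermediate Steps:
$T = \frac{51}{79}$ ($T = - \frac{153 \frac{1}{-79}}{3} = - \frac{153 \left(- \frac{1}{79}\right)}{3} = \left(- \frac{1}{3}\right) \left(- \frac{153}{79}\right) = \frac{51}{79} \approx 0.64557$)
$x = - \frac{85}{759}$ ($x = \left(-80\right) \frac{1}{92} - - \frac{25}{33} = - \frac{20}{23} + \frac{25}{33} = - \frac{85}{759} \approx -0.11199$)
$L{\left(R,N \right)} = \frac{51}{79} - R$
$\left(5575 + 24486\right) + L{\left(A{\left(-4 \right)},x \right)} = \left(5575 + 24486\right) + \left(\frac{51}{79} - 12\right) = 30061 + \left(\frac{51}{79} - 12\right) = 30061 - \frac{897}{79} = \frac{2373922}{79}$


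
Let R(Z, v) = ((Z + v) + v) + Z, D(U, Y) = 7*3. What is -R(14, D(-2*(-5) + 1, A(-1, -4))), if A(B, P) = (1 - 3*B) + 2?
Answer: -70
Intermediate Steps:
A(B, P) = 3 - 3*B
D(U, Y) = 21
R(Z, v) = 2*Z + 2*v (R(Z, v) = (Z + 2*v) + Z = 2*Z + 2*v)
-R(14, D(-2*(-5) + 1, A(-1, -4))) = -(2*14 + 2*21) = -(28 + 42) = -1*70 = -70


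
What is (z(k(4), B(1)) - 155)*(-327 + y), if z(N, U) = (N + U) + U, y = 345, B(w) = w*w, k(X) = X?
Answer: -2682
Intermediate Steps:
B(w) = w**2
z(N, U) = N + 2*U
(z(k(4), B(1)) - 155)*(-327 + y) = ((4 + 2*1**2) - 155)*(-327 + 345) = ((4 + 2*1) - 155)*18 = ((4 + 2) - 155)*18 = (6 - 155)*18 = -149*18 = -2682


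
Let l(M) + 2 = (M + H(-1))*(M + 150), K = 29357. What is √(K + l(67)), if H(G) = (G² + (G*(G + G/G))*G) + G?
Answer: √43894 ≈ 209.51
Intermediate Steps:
H(G) = G + G² + G²*(1 + G) (H(G) = (G² + (G*(G + 1))*G) + G = (G² + (G*(1 + G))*G) + G = (G² + G²*(1 + G)) + G = G + G² + G²*(1 + G))
l(M) = -2 + M*(150 + M) (l(M) = -2 + (M - (1 + (-1)² + 2*(-1)))*(M + 150) = -2 + (M - (1 + 1 - 2))*(150 + M) = -2 + (M - 1*0)*(150 + M) = -2 + (M + 0)*(150 + M) = -2 + M*(150 + M))
√(K + l(67)) = √(29357 + (-2 + 67² + 150*67)) = √(29357 + (-2 + 4489 + 10050)) = √(29357 + 14537) = √43894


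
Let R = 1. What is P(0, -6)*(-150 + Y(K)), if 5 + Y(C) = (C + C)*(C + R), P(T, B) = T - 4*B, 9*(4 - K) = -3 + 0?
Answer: -7832/3 ≈ -2610.7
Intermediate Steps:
K = 13/3 (K = 4 - (-3 + 0)/9 = 4 - 1/9*(-3) = 4 + 1/3 = 13/3 ≈ 4.3333)
Y(C) = -5 + 2*C*(1 + C) (Y(C) = -5 + (C + C)*(C + 1) = -5 + (2*C)*(1 + C) = -5 + 2*C*(1 + C))
P(0, -6)*(-150 + Y(K)) = (0 - 4*(-6))*(-150 + (-5 + 2*(13/3) + 2*(13/3)**2)) = (0 + 24)*(-150 + (-5 + 26/3 + 2*(169/9))) = 24*(-150 + (-5 + 26/3 + 338/9)) = 24*(-150 + 371/9) = 24*(-979/9) = -7832/3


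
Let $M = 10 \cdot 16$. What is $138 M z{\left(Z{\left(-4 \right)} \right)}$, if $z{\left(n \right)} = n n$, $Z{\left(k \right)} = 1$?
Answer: $22080$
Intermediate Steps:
$z{\left(n \right)} = n^{2}$
$M = 160$
$138 M z{\left(Z{\left(-4 \right)} \right)} = 138 \cdot 160 \cdot 1^{2} = 22080 \cdot 1 = 22080$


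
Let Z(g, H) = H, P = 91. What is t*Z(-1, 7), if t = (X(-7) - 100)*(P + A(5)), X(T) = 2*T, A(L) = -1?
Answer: -71820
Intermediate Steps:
t = -10260 (t = (2*(-7) - 100)*(91 - 1) = (-14 - 100)*90 = -114*90 = -10260)
t*Z(-1, 7) = -10260*7 = -71820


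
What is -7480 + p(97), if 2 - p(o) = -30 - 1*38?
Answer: -7410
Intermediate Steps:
p(o) = 70 (p(o) = 2 - (-30 - 1*38) = 2 - (-30 - 38) = 2 - 1*(-68) = 2 + 68 = 70)
-7480 + p(97) = -7480 + 70 = -7410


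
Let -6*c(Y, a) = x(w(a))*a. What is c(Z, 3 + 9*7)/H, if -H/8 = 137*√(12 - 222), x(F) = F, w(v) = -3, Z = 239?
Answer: 11*I*√210/76720 ≈ 0.0020778*I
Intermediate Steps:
c(Y, a) = a/2 (c(Y, a) = -(-1)*a/2 = a/2)
H = -1096*I*√210 (H = -1096*√(12 - 222) = -1096*√(-210) = -1096*I*√210 ≈ -15883.0*I)
c(Z, 3 + 9*7)/H = ((3 + 9*7)/2)/((-1096*I*√210)) = ((3 + 63)/2)*(I*√210/230160) = ((½)*66)*(I*√210/230160) = 33*(I*√210/230160) = 11*I*√210/76720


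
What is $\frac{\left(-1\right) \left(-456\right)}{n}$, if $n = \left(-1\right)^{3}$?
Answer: $-456$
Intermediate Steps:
$n = -1$
$\frac{\left(-1\right) \left(-456\right)}{n} = \frac{\left(-1\right) \left(-456\right)}{-1} = 456 \left(-1\right) = -456$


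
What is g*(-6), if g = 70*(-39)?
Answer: 16380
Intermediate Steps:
g = -2730
g*(-6) = -2730*(-6) = 16380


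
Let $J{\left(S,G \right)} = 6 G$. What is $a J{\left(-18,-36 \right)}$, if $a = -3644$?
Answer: $787104$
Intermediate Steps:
$a J{\left(-18,-36 \right)} = - 3644 \cdot 6 \left(-36\right) = \left(-3644\right) \left(-216\right) = 787104$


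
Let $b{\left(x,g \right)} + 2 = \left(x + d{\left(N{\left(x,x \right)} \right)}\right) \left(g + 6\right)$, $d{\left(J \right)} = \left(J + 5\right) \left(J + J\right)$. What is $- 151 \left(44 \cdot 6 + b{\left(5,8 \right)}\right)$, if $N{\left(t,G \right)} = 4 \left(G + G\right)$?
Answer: $-7660532$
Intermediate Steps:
$N{\left(t,G \right)} = 8 G$ ($N{\left(t,G \right)} = 4 \cdot 2 G = 8 G$)
$d{\left(J \right)} = 2 J \left(5 + J\right)$ ($d{\left(J \right)} = \left(5 + J\right) 2 J = 2 J \left(5 + J\right)$)
$b{\left(x,g \right)} = -2 + \left(6 + g\right) \left(x + 16 x \left(5 + 8 x\right)\right)$ ($b{\left(x,g \right)} = -2 + \left(x + 2 \cdot 8 x \left(5 + 8 x\right)\right) \left(g + 6\right) = -2 + \left(x + 16 x \left(5 + 8 x\right)\right) \left(6 + g\right) = -2 + \left(6 + g\right) \left(x + 16 x \left(5 + 8 x\right)\right)$)
$- 151 \left(44 \cdot 6 + b{\left(5,8 \right)}\right) = - 151 \left(44 \cdot 6 + \left(-2 + 486 \cdot 5 + 768 \cdot 5^{2} + 81 \cdot 8 \cdot 5 + 128 \cdot 8 \cdot 5^{2}\right)\right) = - 151 \left(264 + \left(-2 + 2430 + 768 \cdot 25 + 3240 + 128 \cdot 8 \cdot 25\right)\right) = - 151 \left(264 + \left(-2 + 2430 + 19200 + 3240 + 25600\right)\right) = - 151 \left(264 + 50468\right) = \left(-151\right) 50732 = -7660532$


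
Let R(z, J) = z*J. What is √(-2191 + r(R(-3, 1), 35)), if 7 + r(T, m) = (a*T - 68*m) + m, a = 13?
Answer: I*√4582 ≈ 67.69*I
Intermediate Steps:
R(z, J) = J*z
r(T, m) = -7 - 67*m + 13*T (r(T, m) = -7 + ((13*T - 68*m) + m) = -7 + ((-68*m + 13*T) + m) = -7 + (-67*m + 13*T) = -7 - 67*m + 13*T)
√(-2191 + r(R(-3, 1), 35)) = √(-2191 + (-7 - 67*35 + 13*(1*(-3)))) = √(-2191 + (-7 - 2345 + 13*(-3))) = √(-2191 + (-7 - 2345 - 39)) = √(-2191 - 2391) = √(-4582) = I*√4582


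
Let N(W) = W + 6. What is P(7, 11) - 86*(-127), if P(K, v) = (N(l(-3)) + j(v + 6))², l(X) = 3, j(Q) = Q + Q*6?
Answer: 27306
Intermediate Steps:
j(Q) = 7*Q (j(Q) = Q + 6*Q = 7*Q)
N(W) = 6 + W
P(K, v) = (51 + 7*v)² (P(K, v) = ((6 + 3) + 7*(v + 6))² = (9 + 7*(6 + v))² = (9 + (42 + 7*v))² = (51 + 7*v)²)
P(7, 11) - 86*(-127) = (51 + 7*11)² - 86*(-127) = (51 + 77)² + 10922 = 128² + 10922 = 16384 + 10922 = 27306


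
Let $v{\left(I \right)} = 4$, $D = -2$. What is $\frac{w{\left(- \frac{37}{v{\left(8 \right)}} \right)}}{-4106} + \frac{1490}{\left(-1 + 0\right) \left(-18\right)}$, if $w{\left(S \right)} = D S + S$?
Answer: $\frac{12235547}{147816} \approx 82.776$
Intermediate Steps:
$w{\left(S \right)} = - S$ ($w{\left(S \right)} = - 2 S + S = - S$)
$\frac{w{\left(- \frac{37}{v{\left(8 \right)}} \right)}}{-4106} + \frac{1490}{\left(-1 + 0\right) \left(-18\right)} = \frac{\left(-1\right) \left(- \frac{37}{4}\right)}{-4106} + \frac{1490}{\left(-1 + 0\right) \left(-18\right)} = - \frac{-37}{4} \left(- \frac{1}{4106}\right) + \frac{1490}{\left(-1\right) \left(-18\right)} = \left(-1\right) \left(- \frac{37}{4}\right) \left(- \frac{1}{4106}\right) + \frac{1490}{18} = \frac{37}{4} \left(- \frac{1}{4106}\right) + 1490 \cdot \frac{1}{18} = - \frac{37}{16424} + \frac{745}{9} = \frac{12235547}{147816}$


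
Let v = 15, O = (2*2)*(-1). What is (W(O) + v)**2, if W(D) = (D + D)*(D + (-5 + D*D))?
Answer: 1681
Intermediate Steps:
O = -4 (O = 4*(-1) = -4)
W(D) = 2*D*(-5 + D + D**2) (W(D) = (2*D)*(D + (-5 + D**2)) = (2*D)*(-5 + D + D**2) = 2*D*(-5 + D + D**2))
(W(O) + v)**2 = (2*(-4)*(-5 - 4 + (-4)**2) + 15)**2 = (2*(-4)*(-5 - 4 + 16) + 15)**2 = (2*(-4)*7 + 15)**2 = (-56 + 15)**2 = (-41)**2 = 1681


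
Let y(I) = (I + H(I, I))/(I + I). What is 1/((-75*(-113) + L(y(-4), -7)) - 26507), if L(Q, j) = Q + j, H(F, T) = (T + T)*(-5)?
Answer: -2/36087 ≈ -5.5422e-5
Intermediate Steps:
H(F, T) = -10*T (H(F, T) = (2*T)*(-5) = -10*T)
y(I) = -9/2 (y(I) = (I - 10*I)/(I + I) = (-9*I)/((2*I)) = (-9*I)*(1/(2*I)) = -9/2)
1/((-75*(-113) + L(y(-4), -7)) - 26507) = 1/((-75*(-113) + (-9/2 - 7)) - 26507) = 1/((8475 - 23/2) - 26507) = 1/(16927/2 - 26507) = 1/(-36087/2) = -2/36087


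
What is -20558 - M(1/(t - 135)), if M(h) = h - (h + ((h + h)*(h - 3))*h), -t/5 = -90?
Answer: -642558280138/31255875 ≈ -20558.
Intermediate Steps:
t = 450 (t = -5*(-90) = 450)
M(h) = -2*h**2*(-3 + h) (M(h) = h - (h + ((2*h)*(-3 + h))*h) = h - (h + (2*h*(-3 + h))*h) = h - (h + 2*h**2*(-3 + h)) = h + (-h - 2*h**2*(-3 + h)) = -2*h**2*(-3 + h))
-20558 - M(1/(t - 135)) = -20558 - 2*(1/(450 - 135))**2*(3 - 1/(450 - 135)) = -20558 - 2*(1/315)**2*(3 - 1/315) = -20558 - 2*(1/315)**2*(3 - 1*1/315) = -20558 - 2*(3 - 1/315)/99225 = -20558 - 2*944/(99225*315) = -20558 - 1*1888/31255875 = -20558 - 1888/31255875 = -642558280138/31255875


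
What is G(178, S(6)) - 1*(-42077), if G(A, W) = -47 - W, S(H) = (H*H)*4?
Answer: 41886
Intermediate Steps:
S(H) = 4*H² (S(H) = H²*4 = 4*H²)
G(178, S(6)) - 1*(-42077) = (-47 - 4*6²) - 1*(-42077) = (-47 - 4*36) + 42077 = (-47 - 1*144) + 42077 = (-47 - 144) + 42077 = -191 + 42077 = 41886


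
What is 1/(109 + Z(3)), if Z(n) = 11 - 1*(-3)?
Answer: 1/123 ≈ 0.0081301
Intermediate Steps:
Z(n) = 14 (Z(n) = 11 + 3 = 14)
1/(109 + Z(3)) = 1/(109 + 14) = 1/123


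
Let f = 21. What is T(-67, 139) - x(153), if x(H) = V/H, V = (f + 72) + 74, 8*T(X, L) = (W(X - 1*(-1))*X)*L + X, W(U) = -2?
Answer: 2838191/1224 ≈ 2318.8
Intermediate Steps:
T(X, L) = X/8 - L*X/4 (T(X, L) = ((-2*X)*L + X)/8 = (-2*L*X + X)/8 = (X - 2*L*X)/8 = X/8 - L*X/4)
V = 167 (V = (21 + 72) + 74 = 93 + 74 = 167)
x(H) = 167/H
T(-67, 139) - x(153) = (1/8)*(-67)*(1 - 2*139) - 167/153 = (1/8)*(-67)*(1 - 278) - 167/153 = (1/8)*(-67)*(-277) - 1*167/153 = 18559/8 - 167/153 = 2838191/1224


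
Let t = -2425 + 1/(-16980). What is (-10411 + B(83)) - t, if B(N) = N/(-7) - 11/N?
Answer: -78903206779/9865380 ≈ -7998.0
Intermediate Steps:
B(N) = -11/N - N/7 (B(N) = N*(-1/7) - 11/N = -N/7 - 11/N = -11/N - N/7)
t = -41176501/16980 (t = -2425 - 1/16980 = -41176501/16980 ≈ -2425.0)
(-10411 + B(83)) - t = (-10411 + (-11/83 - 1/7*83)) - 1*(-41176501/16980) = (-10411 + (-11*1/83 - 83/7)) + 41176501/16980 = (-10411 + (-11/83 - 83/7)) + 41176501/16980 = (-10411 - 6966/581) + 41176501/16980 = -6055757/581 + 41176501/16980 = -78903206779/9865380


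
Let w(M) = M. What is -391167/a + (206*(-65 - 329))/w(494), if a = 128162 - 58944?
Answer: -2905623125/17096846 ≈ -169.95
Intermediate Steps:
a = 69218
-391167/a + (206*(-65 - 329))/w(494) = -391167/69218 + (206*(-65 - 329))/494 = -391167*1/69218 + (206*(-394))*(1/494) = -391167/69218 - 81164*1/494 = -391167/69218 - 40582/247 = -2905623125/17096846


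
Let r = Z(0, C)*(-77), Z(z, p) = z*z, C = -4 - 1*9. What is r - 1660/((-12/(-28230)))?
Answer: -3905150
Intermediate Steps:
C = -13 (C = -4 - 9 = -13)
Z(z, p) = z**2
r = 0 (r = 0**2*(-77) = 0*(-77) = 0)
r - 1660/((-12/(-28230))) = 0 - 1660/((-12/(-28230))) = 0 - 1660/((-12*(-1/28230))) = 0 - 1660/2/4705 = 0 - 1660*4705/2 = 0 - 3905150 = -3905150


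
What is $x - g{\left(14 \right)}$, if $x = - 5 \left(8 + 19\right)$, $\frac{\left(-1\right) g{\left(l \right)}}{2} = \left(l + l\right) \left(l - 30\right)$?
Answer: $-1031$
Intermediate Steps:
$g{\left(l \right)} = - 4 l \left(-30 + l\right)$ ($g{\left(l \right)} = - 2 \left(l + l\right) \left(l - 30\right) = - 2 \cdot 2 l \left(-30 + l\right) = - 4 l \left(-30 + l\right)$)
$x = -135$ ($x = \left(-5\right) 27 = -135$)
$x - g{\left(14 \right)} = -135 - 4 \cdot 14 \left(30 - 14\right) = -135 - 4 \cdot 14 \cdot 16 = -135 - 896 = -1031$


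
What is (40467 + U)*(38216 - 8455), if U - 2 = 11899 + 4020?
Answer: 1678163268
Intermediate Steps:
U = 15921 (U = 2 + (11899 + 4020) = 2 + 15919 = 15921)
(40467 + U)*(38216 - 8455) = (40467 + 15921)*(38216 - 8455) = 56388*29761 = 1678163268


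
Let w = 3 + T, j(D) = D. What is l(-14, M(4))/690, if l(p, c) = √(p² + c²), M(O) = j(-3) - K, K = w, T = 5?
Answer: √317/690 ≈ 0.025804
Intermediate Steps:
w = 8 (w = 3 + 5 = 8)
K = 8
M(O) = -11 (M(O) = -3 - 1*8 = -3 - 8 = -11)
l(p, c) = √(c² + p²)
l(-14, M(4))/690 = √((-11)² + (-14)²)/690 = √(121 + 196)*(1/690) = √317*(1/690) = √317/690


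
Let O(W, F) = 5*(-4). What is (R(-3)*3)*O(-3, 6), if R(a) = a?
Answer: 180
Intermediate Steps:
O(W, F) = -20
(R(-3)*3)*O(-3, 6) = -3*3*(-20) = -9*(-20) = 180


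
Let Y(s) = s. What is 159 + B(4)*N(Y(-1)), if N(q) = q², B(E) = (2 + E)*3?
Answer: 177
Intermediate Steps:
B(E) = 6 + 3*E
159 + B(4)*N(Y(-1)) = 159 + (6 + 3*4)*(-1)² = 159 + (6 + 12)*1 = 159 + 18*1 = 159 + 18 = 177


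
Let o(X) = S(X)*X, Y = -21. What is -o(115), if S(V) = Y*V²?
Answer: 31938375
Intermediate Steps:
S(V) = -21*V²
o(X) = -21*X³ (o(X) = (-21*X²)*X = -21*X³)
-o(115) = -(-21)*115³ = -(-21)*1520875 = -1*(-31938375) = 31938375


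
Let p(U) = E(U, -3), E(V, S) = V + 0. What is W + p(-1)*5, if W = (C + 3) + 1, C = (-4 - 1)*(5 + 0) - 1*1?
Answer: -27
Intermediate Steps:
E(V, S) = V
p(U) = U
C = -26 (C = -5*5 - 1 = -25 - 1 = -26)
W = -22 (W = (-26 + 3) + 1 = -23 + 1 = -22)
W + p(-1)*5 = -22 - 1*5 = -22 - 5 = -27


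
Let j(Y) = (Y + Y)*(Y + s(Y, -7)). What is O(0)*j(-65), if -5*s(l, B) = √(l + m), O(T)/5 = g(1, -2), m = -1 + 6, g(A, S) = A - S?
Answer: 126750 + 780*I*√15 ≈ 1.2675e+5 + 3020.9*I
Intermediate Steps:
m = 5
O(T) = 15 (O(T) = 5*(1 - 1*(-2)) = 5*(1 + 2) = 5*3 = 15)
s(l, B) = -√(5 + l)/5 (s(l, B) = -√(l + 5)/5 = -√(5 + l)/5)
j(Y) = 2*Y*(Y - √(5 + Y)/5) (j(Y) = (Y + Y)*(Y - √(5 + Y)/5) = (2*Y)*(Y - √(5 + Y)/5) = 2*Y*(Y - √(5 + Y)/5))
O(0)*j(-65) = 15*((⅖)*(-65)*(-√(5 - 65) + 5*(-65))) = 15*((⅖)*(-65)*(-√(-60) - 325)) = 15*((⅖)*(-65)*(-2*I*√15 - 325)) = 15*((⅖)*(-65)*(-325 - 2*I*√15)) = 15*(8450 + 52*I*√15) = 126750 + 780*I*√15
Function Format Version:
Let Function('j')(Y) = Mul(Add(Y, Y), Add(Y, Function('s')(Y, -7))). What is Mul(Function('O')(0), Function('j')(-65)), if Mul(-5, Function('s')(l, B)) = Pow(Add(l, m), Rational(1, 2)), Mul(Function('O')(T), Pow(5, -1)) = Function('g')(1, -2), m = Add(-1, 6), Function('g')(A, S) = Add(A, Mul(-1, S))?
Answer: Add(126750, Mul(780, I, Pow(15, Rational(1, 2)))) ≈ Add(1.2675e+5, Mul(3020.9, I))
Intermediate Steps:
m = 5
Function('O')(T) = 15 (Function('O')(T) = Mul(5, Add(1, Mul(-1, -2))) = Mul(5, Add(1, 2)) = Mul(5, 3) = 15)
Function('s')(l, B) = Mul(Rational(-1, 5), Pow(Add(5, l), Rational(1, 2))) (Function('s')(l, B) = Mul(Rational(-1, 5), Pow(Add(l, 5), Rational(1, 2))) = Mul(Rational(-1, 5), Pow(Add(5, l), Rational(1, 2))))
Function('j')(Y) = Mul(2, Y, Add(Y, Mul(Rational(-1, 5), Pow(Add(5, Y), Rational(1, 2))))) (Function('j')(Y) = Mul(Add(Y, Y), Add(Y, Mul(Rational(-1, 5), Pow(Add(5, Y), Rational(1, 2))))) = Mul(Mul(2, Y), Add(Y, Mul(Rational(-1, 5), Pow(Add(5, Y), Rational(1, 2))))) = Mul(2, Y, Add(Y, Mul(Rational(-1, 5), Pow(Add(5, Y), Rational(1, 2))))))
Mul(Function('O')(0), Function('j')(-65)) = Mul(15, Mul(Rational(2, 5), -65, Add(Mul(-1, Pow(Add(5, -65), Rational(1, 2))), Mul(5, -65)))) = Mul(15, Mul(Rational(2, 5), -65, Add(Mul(-1, Pow(-60, Rational(1, 2))), -325))) = Mul(15, Mul(Rational(2, 5), -65, Add(Mul(-1, Mul(2, I, Pow(15, Rational(1, 2)))), -325))) = Mul(15, Mul(Rational(2, 5), -65, Add(Mul(-2, I, Pow(15, Rational(1, 2))), -325))) = Mul(15, Mul(Rational(2, 5), -65, Add(-325, Mul(-2, I, Pow(15, Rational(1, 2)))))) = Mul(15, Add(8450, Mul(52, I, Pow(15, Rational(1, 2))))) = Add(126750, Mul(780, I, Pow(15, Rational(1, 2))))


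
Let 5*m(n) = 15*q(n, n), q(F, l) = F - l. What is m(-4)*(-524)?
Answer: 0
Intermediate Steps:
m(n) = 0 (m(n) = (15*(n - n))/5 = (15*0)/5 = (⅕)*0 = 0)
m(-4)*(-524) = 0*(-524) = 0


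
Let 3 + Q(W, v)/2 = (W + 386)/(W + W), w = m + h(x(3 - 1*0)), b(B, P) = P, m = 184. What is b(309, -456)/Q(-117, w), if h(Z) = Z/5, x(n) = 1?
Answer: 53352/971 ≈ 54.945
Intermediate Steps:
h(Z) = Z/5 (h(Z) = Z*(⅕) = Z/5)
w = 921/5 (w = 184 + (⅕)*1 = 184 + ⅕ = 921/5 ≈ 184.20)
Q(W, v) = -6 + (386 + W)/W (Q(W, v) = -6 + 2*((W + 386)/(W + W)) = -6 + 2*((386 + W)/((2*W))) = -6 + 2*((386 + W)*(1/(2*W))) = -6 + 2*((386 + W)/(2*W)) = -6 + (386 + W)/W)
b(309, -456)/Q(-117, w) = -456/(-5 + 386/(-117)) = -456/(-5 + 386*(-1/117)) = -456/(-5 - 386/117) = -456/(-971/117) = -456*(-117/971) = 53352/971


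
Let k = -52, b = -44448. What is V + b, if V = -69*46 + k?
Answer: -47674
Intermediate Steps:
V = -3226 (V = -69*46 - 52 = -3174 - 52 = -3226)
V + b = -3226 - 44448 = -47674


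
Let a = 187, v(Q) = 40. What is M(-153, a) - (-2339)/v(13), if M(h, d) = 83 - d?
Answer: -1821/40 ≈ -45.525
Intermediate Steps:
M(-153, a) - (-2339)/v(13) = (83 - 1*187) - (-2339)/40 = (83 - 187) - (-2339)/40 = -104 - 1*(-2339/40) = -104 + 2339/40 = -1821/40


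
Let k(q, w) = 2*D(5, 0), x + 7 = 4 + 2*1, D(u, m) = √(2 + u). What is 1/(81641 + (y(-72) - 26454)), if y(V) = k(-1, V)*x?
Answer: 55187/3045604941 + 2*√7/3045604941 ≈ 1.8122e-5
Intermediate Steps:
x = -1 (x = -7 + (4 + 2*1) = -7 + (4 + 2) = -7 + 6 = -1)
k(q, w) = 2*√7 (k(q, w) = 2*√(2 + 5) = 2*√7)
y(V) = -2*√7 (y(V) = (2*√7)*(-1) = -2*√7)
1/(81641 + (y(-72) - 26454)) = 1/(81641 + (-2*√7 - 26454)) = 1/(81641 + (-26454 - 2*√7)) = 1/(55187 - 2*√7)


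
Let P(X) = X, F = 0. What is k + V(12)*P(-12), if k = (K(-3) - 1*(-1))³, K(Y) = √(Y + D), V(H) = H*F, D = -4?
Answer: (1 + I*√7)³ ≈ -20.0 - 10.583*I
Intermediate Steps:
V(H) = 0 (V(H) = H*0 = 0)
K(Y) = √(-4 + Y) (K(Y) = √(Y - 4) = √(-4 + Y))
k = (1 + I*√7)³ (k = (√(-4 - 3) - 1*(-1))³ = (√(-7) + 1)³ = (I*√7 + 1)³ = (1 + I*√7)³ ≈ -20.0 - 10.583*I)
k + V(12)*P(-12) = (1 + I*√7)³ + 0*(-12) = (1 + I*√7)³ + 0 = (1 + I*√7)³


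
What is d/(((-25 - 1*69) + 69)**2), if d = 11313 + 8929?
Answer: 20242/625 ≈ 32.387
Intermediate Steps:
d = 20242
d/(((-25 - 1*69) + 69)**2) = 20242/(((-25 - 1*69) + 69)**2) = 20242/(((-25 - 69) + 69)**2) = 20242/((-94 + 69)**2) = 20242/((-25)**2) = 20242/625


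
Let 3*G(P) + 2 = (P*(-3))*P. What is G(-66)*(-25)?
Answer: 326750/3 ≈ 1.0892e+5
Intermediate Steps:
G(P) = -2/3 - P**2 (G(P) = -2/3 + ((P*(-3))*P)/3 = -2/3 + ((-3*P)*P)/3 = -2/3 + (-3*P**2)/3 = -2/3 - P**2)
G(-66)*(-25) = (-2/3 - 1*(-66)**2)*(-25) = (-2/3 - 1*4356)*(-25) = (-2/3 - 4356)*(-25) = -13070/3*(-25) = 326750/3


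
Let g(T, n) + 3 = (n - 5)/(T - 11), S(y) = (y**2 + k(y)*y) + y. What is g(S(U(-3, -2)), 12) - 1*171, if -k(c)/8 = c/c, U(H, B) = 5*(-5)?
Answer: -137279/789 ≈ -173.99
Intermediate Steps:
U(H, B) = -25
k(c) = -8 (k(c) = -8*c/c = -8*1 = -8)
S(y) = y**2 - 7*y (S(y) = (y**2 - 8*y) + y = y**2 - 7*y)
g(T, n) = -3 + (-5 + n)/(-11 + T) (g(T, n) = -3 + (n - 5)/(T - 11) = -3 + (-5 + n)/(-11 + T))
g(S(U(-3, -2)), 12) - 1*171 = (28 + 12 - (-75)*(-7 - 25))/(-11 - 25*(-7 - 25)) - 1*171 = (28 + 12 - (-75)*(-32))/(-11 - 25*(-32)) - 171 = (28 + 12 - 3*800)/(-11 + 800) - 171 = (28 + 12 - 2400)/789 - 171 = (1/789)*(-2360) - 171 = -2360/789 - 171 = -137279/789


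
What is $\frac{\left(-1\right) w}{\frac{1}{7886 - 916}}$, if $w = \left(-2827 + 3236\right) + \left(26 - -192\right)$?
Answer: $-4370190$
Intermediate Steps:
$w = 627$ ($w = 409 + \left(26 + 192\right) = 409 + 218 = 627$)
$\frac{\left(-1\right) w}{\frac{1}{7886 - 916}} = \frac{\left(-1\right) 627}{\frac{1}{7886 - 916}} = - \frac{627}{\frac{1}{6970}} = - 627 \frac{1}{\frac{1}{6970}} = \left(-627\right) 6970 = -4370190$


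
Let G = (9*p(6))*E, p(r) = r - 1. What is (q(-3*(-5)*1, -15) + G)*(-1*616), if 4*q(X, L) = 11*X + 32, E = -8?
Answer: 191422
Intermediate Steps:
p(r) = -1 + r
G = -360 (G = (9*(-1 + 6))*(-8) = (9*5)*(-8) = 45*(-8) = -360)
q(X, L) = 8 + 11*X/4 (q(X, L) = (11*X + 32)/4 = (32 + 11*X)/4 = 8 + 11*X/4)
(q(-3*(-5)*1, -15) + G)*(-1*616) = ((8 + 11*(-3*(-5)*1)/4) - 360)*(-1*616) = ((8 + 11*(15*1)/4) - 360)*(-616) = ((8 + (11/4)*15) - 360)*(-616) = ((8 + 165/4) - 360)*(-616) = (197/4 - 360)*(-616) = -1243/4*(-616) = 191422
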